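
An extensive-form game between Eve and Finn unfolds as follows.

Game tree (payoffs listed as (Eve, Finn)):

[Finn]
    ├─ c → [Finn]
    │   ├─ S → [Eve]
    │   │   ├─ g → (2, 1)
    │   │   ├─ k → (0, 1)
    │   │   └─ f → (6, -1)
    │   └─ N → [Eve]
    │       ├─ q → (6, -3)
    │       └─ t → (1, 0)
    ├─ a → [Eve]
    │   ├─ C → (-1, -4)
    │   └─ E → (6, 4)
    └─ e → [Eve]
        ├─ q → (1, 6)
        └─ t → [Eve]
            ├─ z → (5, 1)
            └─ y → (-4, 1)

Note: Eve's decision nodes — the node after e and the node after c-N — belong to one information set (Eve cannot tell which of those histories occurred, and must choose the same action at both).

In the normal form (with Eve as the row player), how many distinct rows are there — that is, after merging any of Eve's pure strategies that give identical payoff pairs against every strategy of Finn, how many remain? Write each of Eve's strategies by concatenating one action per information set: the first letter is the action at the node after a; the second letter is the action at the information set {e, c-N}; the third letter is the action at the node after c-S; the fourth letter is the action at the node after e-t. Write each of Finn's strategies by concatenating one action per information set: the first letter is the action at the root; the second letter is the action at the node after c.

Eve has 24 pure strategies: Cqgz, Cqgy, Cqkz, Cqky, Cqfz, Cqfy, Ctgz, Ctgy, Ctkz, Ctky, Ctfz, Ctfy, Eqgz, Eqgy, Eqkz, Eqky, Eqfz, Eqfy, Etgz, Etgy, Etkz, Etky, Etfz, Etfy. Columns: cS, cN, aS, aN, eS, eN.
{Cqgz, Cqgy} → row (2,1) (6,-3) (-1,-4) (-1,-4) (1,6) (1,6)
{Cqkz, Cqky} → row (0,1) (6,-3) (-1,-4) (-1,-4) (1,6) (1,6)
{Cqfz, Cqfy} → row (6,-1) (6,-3) (-1,-4) (-1,-4) (1,6) (1,6)
{Ctgz} → row (2,1) (1,0) (-1,-4) (-1,-4) (5,1) (5,1)
{Ctgy} → row (2,1) (1,0) (-1,-4) (-1,-4) (-4,1) (-4,1)
{Ctkz} → row (0,1) (1,0) (-1,-4) (-1,-4) (5,1) (5,1)
{Ctky} → row (0,1) (1,0) (-1,-4) (-1,-4) (-4,1) (-4,1)
{Ctfz} → row (6,-1) (1,0) (-1,-4) (-1,-4) (5,1) (5,1)
{Ctfy} → row (6,-1) (1,0) (-1,-4) (-1,-4) (-4,1) (-4,1)
{Eqgz, Eqgy} → row (2,1) (6,-3) (6,4) (6,4) (1,6) (1,6)
{Eqkz, Eqky} → row (0,1) (6,-3) (6,4) (6,4) (1,6) (1,6)
{Eqfz, Eqfy} → row (6,-1) (6,-3) (6,4) (6,4) (1,6) (1,6)
{Etgz} → row (2,1) (1,0) (6,4) (6,4) (5,1) (5,1)
{Etgy} → row (2,1) (1,0) (6,4) (6,4) (-4,1) (-4,1)
{Etkz} → row (0,1) (1,0) (6,4) (6,4) (5,1) (5,1)
{Etky} → row (0,1) (1,0) (6,4) (6,4) (-4,1) (-4,1)
{Etfz} → row (6,-1) (1,0) (6,4) (6,4) (5,1) (5,1)
{Etfy} → row (6,-1) (1,0) (6,4) (6,4) (-4,1) (-4,1)
That's 18 distinct rows out of 24 strategies.

18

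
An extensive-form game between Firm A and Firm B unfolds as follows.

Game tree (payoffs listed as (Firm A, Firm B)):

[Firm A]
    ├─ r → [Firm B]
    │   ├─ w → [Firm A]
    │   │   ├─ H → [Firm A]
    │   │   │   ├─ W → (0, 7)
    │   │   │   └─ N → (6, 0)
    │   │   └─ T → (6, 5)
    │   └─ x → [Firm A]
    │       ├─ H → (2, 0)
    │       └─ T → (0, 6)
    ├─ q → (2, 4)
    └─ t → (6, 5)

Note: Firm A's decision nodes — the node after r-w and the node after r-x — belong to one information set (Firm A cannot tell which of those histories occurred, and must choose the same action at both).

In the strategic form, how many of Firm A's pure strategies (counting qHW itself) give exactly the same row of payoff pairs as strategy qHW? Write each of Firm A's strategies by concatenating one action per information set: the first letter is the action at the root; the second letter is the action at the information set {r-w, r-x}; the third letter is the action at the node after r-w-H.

4

Row for qHW (columns w, x): (2,4) (2,4).
Under qHW, Firm A's choice at the information set {r-w, r-x} and at the node after r-w-H can never be reached regardless of what Firm B does, so varying those choices leaves every outcome unchanged.
Holding the reachable choices fixed and varying the unreachable ones freely already gives 2 × 2 = 4 equivalent strategies.
No other strategy reproduces this row, so those 4 are the full class: qHW, qHN, qTW, qTN.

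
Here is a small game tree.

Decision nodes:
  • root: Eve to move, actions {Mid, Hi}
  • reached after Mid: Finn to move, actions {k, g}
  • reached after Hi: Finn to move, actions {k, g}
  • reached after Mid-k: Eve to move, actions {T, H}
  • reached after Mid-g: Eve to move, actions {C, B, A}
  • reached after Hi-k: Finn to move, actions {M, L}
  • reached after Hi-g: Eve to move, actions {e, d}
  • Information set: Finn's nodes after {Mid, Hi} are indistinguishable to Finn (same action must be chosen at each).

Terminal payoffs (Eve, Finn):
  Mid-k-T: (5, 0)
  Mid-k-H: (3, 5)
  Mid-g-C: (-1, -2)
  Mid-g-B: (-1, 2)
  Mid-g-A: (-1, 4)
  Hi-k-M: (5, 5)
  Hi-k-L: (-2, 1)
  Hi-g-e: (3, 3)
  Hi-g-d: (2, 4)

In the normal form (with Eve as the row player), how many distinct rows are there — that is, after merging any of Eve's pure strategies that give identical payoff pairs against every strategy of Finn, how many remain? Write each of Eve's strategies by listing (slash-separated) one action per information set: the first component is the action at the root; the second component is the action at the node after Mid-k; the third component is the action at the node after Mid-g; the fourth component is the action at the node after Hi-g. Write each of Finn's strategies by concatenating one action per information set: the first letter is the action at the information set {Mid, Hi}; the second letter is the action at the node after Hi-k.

8

Eve has 24 pure strategies: Mid/T/C/e, Mid/T/C/d, Mid/T/B/e, Mid/T/B/d, Mid/T/A/e, Mid/T/A/d, Mid/H/C/e, Mid/H/C/d, Mid/H/B/e, Mid/H/B/d, Mid/H/A/e, Mid/H/A/d, Hi/T/C/e, Hi/T/C/d, Hi/T/B/e, Hi/T/B/d, Hi/T/A/e, Hi/T/A/d, Hi/H/C/e, Hi/H/C/d, Hi/H/B/e, Hi/H/B/d, Hi/H/A/e, Hi/H/A/d. Columns: kM, kL, gM, gL.
{Mid/T/C/e, Mid/T/C/d} → row (5,0) (5,0) (-1,-2) (-1,-2)
{Mid/T/B/e, Mid/T/B/d} → row (5,0) (5,0) (-1,2) (-1,2)
{Mid/T/A/e, Mid/T/A/d} → row (5,0) (5,0) (-1,4) (-1,4)
{Mid/H/C/e, Mid/H/C/d} → row (3,5) (3,5) (-1,-2) (-1,-2)
{Mid/H/B/e, Mid/H/B/d} → row (3,5) (3,5) (-1,2) (-1,2)
{Mid/H/A/e, Mid/H/A/d} → row (3,5) (3,5) (-1,4) (-1,4)
{Hi/T/C/e, Hi/T/B/e, Hi/T/A/e, Hi/H/C/e, Hi/H/B/e, Hi/H/A/e} → row (5,5) (-2,1) (3,3) (3,3)
{Hi/T/C/d, Hi/T/B/d, Hi/T/A/d, Hi/H/C/d, Hi/H/B/d, Hi/H/A/d} → row (5,5) (-2,1) (2,4) (2,4)
That's 8 distinct rows out of 24 strategies.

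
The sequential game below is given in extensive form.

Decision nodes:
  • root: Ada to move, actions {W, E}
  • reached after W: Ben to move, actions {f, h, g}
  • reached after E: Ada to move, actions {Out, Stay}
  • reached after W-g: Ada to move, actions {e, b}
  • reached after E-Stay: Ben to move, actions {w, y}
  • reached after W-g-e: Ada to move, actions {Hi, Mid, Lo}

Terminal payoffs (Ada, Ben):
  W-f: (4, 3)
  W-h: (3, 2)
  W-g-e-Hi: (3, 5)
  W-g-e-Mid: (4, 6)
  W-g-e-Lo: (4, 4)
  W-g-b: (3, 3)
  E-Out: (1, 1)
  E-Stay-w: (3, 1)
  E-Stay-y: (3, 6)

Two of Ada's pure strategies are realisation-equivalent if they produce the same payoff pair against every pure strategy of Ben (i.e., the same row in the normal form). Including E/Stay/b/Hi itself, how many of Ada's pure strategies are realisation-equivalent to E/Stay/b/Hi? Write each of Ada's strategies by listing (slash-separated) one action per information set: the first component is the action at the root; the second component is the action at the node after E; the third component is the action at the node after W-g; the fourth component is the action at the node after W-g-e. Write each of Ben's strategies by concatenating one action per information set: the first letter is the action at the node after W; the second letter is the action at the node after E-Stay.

Row for E/Stay/b/Hi (columns fw, fy, hw, hy, gw, gy): (3,1) (3,6) (3,1) (3,6) (3,1) (3,6).
Under E/Stay/b/Hi, Ada's choice at the node after W-g and at the node after W-g-e can never be reached regardless of what Ben does, so varying those choices leaves every outcome unchanged.
Holding the reachable choices fixed and varying the unreachable ones freely already gives 2 × 3 = 6 equivalent strategies.
No other strategy reproduces this row, so those 6 are the full class: E/Stay/e/Hi, E/Stay/e/Mid, E/Stay/e/Lo, E/Stay/b/Hi, E/Stay/b/Mid, E/Stay/b/Lo.

6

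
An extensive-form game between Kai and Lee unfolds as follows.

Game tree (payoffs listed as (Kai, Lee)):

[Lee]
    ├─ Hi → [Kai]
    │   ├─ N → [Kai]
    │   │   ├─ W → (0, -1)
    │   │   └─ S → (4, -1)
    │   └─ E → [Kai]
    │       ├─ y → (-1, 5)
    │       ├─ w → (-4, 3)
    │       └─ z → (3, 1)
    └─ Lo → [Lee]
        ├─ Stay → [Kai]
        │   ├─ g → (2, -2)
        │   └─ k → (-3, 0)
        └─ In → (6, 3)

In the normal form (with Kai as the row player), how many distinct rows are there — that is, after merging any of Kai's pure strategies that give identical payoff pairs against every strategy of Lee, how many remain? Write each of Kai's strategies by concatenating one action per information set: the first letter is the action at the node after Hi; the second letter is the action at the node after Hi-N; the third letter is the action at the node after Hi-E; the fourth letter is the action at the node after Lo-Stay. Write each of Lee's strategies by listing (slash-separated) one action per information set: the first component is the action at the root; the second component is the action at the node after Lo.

10

Kai has 24 pure strategies: NWyg, NWyk, NWwg, NWwk, NWzg, NWzk, NSyg, NSyk, NSwg, NSwk, NSzg, NSzk, EWyg, EWyk, EWwg, EWwk, EWzg, EWzk, ESyg, ESyk, ESwg, ESwk, ESzg, ESzk. Columns: Hi/Stay, Hi/In, Lo/Stay, Lo/In.
{NWyg, NWwg, NWzg} → row (0,-1) (0,-1) (2,-2) (6,3)
{NWyk, NWwk, NWzk} → row (0,-1) (0,-1) (-3,0) (6,3)
{NSyg, NSwg, NSzg} → row (4,-1) (4,-1) (2,-2) (6,3)
{NSyk, NSwk, NSzk} → row (4,-1) (4,-1) (-3,0) (6,3)
{EWyg, ESyg} → row (-1,5) (-1,5) (2,-2) (6,3)
{EWyk, ESyk} → row (-1,5) (-1,5) (-3,0) (6,3)
{EWwg, ESwg} → row (-4,3) (-4,3) (2,-2) (6,3)
{EWwk, ESwk} → row (-4,3) (-4,3) (-3,0) (6,3)
{EWzg, ESzg} → row (3,1) (3,1) (2,-2) (6,3)
{EWzk, ESzk} → row (3,1) (3,1) (-3,0) (6,3)
That's 10 distinct rows out of 24 strategies.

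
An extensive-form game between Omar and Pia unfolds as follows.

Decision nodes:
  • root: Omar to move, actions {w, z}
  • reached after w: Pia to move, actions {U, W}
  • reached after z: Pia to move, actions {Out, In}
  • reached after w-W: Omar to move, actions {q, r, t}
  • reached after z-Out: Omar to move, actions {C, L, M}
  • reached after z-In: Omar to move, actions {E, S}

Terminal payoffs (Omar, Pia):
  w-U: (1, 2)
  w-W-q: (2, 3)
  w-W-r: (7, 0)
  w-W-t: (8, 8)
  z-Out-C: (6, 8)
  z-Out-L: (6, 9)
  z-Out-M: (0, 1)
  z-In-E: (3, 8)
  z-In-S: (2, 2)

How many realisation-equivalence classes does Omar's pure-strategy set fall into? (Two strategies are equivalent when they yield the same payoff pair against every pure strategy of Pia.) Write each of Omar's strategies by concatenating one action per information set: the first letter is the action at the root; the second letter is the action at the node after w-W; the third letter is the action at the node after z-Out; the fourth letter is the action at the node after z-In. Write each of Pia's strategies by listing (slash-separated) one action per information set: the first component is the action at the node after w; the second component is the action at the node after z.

Omar has 36 pure strategies: wqCE, wqCS, wqLE, wqLS, wqME, wqMS, wrCE, wrCS, wrLE, wrLS, wrME, wrMS, wtCE, wtCS, wtLE, wtLS, wtME, wtMS, zqCE, zqCS, zqLE, zqLS, zqME, zqMS, zrCE, zrCS, zrLE, zrLS, zrME, zrMS, ztCE, ztCS, ztLE, ztLS, ztME, ztMS. Columns: U/Out, U/In, W/Out, W/In.
{wqCE, wqCS, wqLE, wqLS, wqME, wqMS} → row (1,2) (1,2) (2,3) (2,3)
{wrCE, wrCS, wrLE, wrLS, wrME, wrMS} → row (1,2) (1,2) (7,0) (7,0)
{wtCE, wtCS, wtLE, wtLS, wtME, wtMS} → row (1,2) (1,2) (8,8) (8,8)
{zqCE, zrCE, ztCE} → row (6,8) (3,8) (6,8) (3,8)
{zqCS, zrCS, ztCS} → row (6,8) (2,2) (6,8) (2,2)
{zqLE, zrLE, ztLE} → row (6,9) (3,8) (6,9) (3,8)
{zqLS, zrLS, ztLS} → row (6,9) (2,2) (6,9) (2,2)
{zqME, zrME, ztME} → row (0,1) (3,8) (0,1) (3,8)
{zqMS, zrMS, ztMS} → row (0,1) (2,2) (0,1) (2,2)
That's 9 distinct rows out of 36 strategies.

9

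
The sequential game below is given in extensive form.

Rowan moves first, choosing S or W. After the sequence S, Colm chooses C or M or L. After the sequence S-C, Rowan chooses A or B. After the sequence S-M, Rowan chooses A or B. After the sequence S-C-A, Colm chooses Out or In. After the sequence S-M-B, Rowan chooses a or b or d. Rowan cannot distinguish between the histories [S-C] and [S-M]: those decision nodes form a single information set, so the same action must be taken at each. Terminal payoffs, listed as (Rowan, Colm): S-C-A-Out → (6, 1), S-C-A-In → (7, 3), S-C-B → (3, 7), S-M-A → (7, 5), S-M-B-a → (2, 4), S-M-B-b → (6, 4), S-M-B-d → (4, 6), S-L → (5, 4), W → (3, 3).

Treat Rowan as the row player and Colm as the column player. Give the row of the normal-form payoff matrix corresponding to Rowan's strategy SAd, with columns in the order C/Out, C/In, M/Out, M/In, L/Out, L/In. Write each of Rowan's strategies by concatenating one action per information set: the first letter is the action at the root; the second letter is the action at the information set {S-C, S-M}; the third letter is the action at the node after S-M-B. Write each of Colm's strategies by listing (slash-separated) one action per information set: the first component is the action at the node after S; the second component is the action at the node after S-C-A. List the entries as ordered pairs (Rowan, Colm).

(6,1) (7,3) (7,5) (7,5) (5,4) (5,4)

vs C/Out: Rowan plays S → Colm plays C at [S] → Rowan plays A at [S-C] → Colm plays Out at [S-C-A] → (6, 1)
vs C/In: Rowan plays S → Colm plays C at [S] → Rowan plays A at [S-C] → Colm plays In at [S-C-A] → (7, 3)
vs M/Out: Rowan plays S → Colm plays M at [S] → Rowan plays A at [S-M] → (7, 5)
vs M/In: Rowan plays S → Colm plays M at [S] → Rowan plays A at [S-M] → (7, 5)
vs L/Out: Rowan plays S → Colm plays L at [S] → (5, 4)
vs L/In: Rowan plays S → Colm plays L at [S] → (5, 4)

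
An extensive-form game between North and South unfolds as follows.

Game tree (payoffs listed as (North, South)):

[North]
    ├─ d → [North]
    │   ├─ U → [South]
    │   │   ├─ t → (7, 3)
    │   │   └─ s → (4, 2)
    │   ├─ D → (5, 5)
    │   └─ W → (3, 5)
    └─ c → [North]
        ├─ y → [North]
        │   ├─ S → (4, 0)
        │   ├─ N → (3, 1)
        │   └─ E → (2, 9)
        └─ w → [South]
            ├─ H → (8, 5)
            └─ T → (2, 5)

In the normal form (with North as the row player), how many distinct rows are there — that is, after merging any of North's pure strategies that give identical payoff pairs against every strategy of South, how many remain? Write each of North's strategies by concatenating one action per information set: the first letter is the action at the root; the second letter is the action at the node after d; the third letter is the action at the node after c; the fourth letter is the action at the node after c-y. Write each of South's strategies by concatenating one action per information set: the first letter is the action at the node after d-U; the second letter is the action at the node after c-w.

North has 36 pure strategies: dUyS, dUyN, dUyE, dUwS, dUwN, dUwE, dDyS, dDyN, dDyE, dDwS, dDwN, dDwE, dWyS, dWyN, dWyE, dWwS, dWwN, dWwE, cUyS, cUyN, cUyE, cUwS, cUwN, cUwE, cDyS, cDyN, cDyE, cDwS, cDwN, cDwE, cWyS, cWyN, cWyE, cWwS, cWwN, cWwE. Columns: tH, tT, sH, sT.
{dUyS, dUyN, dUyE, dUwS, dUwN, dUwE} → row (7,3) (7,3) (4,2) (4,2)
{dDyS, dDyN, dDyE, dDwS, dDwN, dDwE} → row (5,5) (5,5) (5,5) (5,5)
{dWyS, dWyN, dWyE, dWwS, dWwN, dWwE} → row (3,5) (3,5) (3,5) (3,5)
{cUyS, cDyS, cWyS} → row (4,0) (4,0) (4,0) (4,0)
{cUyN, cDyN, cWyN} → row (3,1) (3,1) (3,1) (3,1)
{cUyE, cDyE, cWyE} → row (2,9) (2,9) (2,9) (2,9)
{cUwS, cUwN, cUwE, cDwS, cDwN, cDwE, cWwS, cWwN, cWwE} → row (8,5) (2,5) (8,5) (2,5)
That's 7 distinct rows out of 36 strategies.

7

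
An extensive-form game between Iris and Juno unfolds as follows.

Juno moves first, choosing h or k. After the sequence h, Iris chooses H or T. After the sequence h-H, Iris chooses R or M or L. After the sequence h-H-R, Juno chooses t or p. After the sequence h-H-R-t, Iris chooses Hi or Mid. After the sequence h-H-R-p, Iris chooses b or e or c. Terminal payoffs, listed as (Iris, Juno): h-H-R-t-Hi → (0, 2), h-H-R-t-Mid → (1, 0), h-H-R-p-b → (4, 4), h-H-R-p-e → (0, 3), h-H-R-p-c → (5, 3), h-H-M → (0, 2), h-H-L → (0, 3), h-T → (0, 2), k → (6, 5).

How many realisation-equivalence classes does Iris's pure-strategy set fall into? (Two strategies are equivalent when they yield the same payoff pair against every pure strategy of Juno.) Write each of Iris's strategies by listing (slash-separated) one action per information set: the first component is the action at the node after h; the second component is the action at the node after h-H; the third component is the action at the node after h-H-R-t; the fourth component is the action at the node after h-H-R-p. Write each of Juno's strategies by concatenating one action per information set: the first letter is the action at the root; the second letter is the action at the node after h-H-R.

8

Iris has 36 pure strategies: H/R/Hi/b, H/R/Hi/e, H/R/Hi/c, H/R/Mid/b, H/R/Mid/e, H/R/Mid/c, H/M/Hi/b, H/M/Hi/e, H/M/Hi/c, H/M/Mid/b, H/M/Mid/e, H/M/Mid/c, H/L/Hi/b, H/L/Hi/e, H/L/Hi/c, H/L/Mid/b, H/L/Mid/e, H/L/Mid/c, T/R/Hi/b, T/R/Hi/e, T/R/Hi/c, T/R/Mid/b, T/R/Mid/e, T/R/Mid/c, T/M/Hi/b, T/M/Hi/e, T/M/Hi/c, T/M/Mid/b, T/M/Mid/e, T/M/Mid/c, T/L/Hi/b, T/L/Hi/e, T/L/Hi/c, T/L/Mid/b, T/L/Mid/e, T/L/Mid/c. Columns: ht, hp, kt, kp.
{H/R/Hi/b} → row (0,2) (4,4) (6,5) (6,5)
{H/R/Hi/e} → row (0,2) (0,3) (6,5) (6,5)
{H/R/Hi/c} → row (0,2) (5,3) (6,5) (6,5)
{H/R/Mid/b} → row (1,0) (4,4) (6,5) (6,5)
{H/R/Mid/e} → row (1,0) (0,3) (6,5) (6,5)
{H/R/Mid/c} → row (1,0) (5,3) (6,5) (6,5)
{H/M/Hi/b, H/M/Hi/e, H/M/Hi/c, H/M/Mid/b, H/M/Mid/e, H/M/Mid/c, T/R/Hi/b, T/R/Hi/e, T/R/Hi/c, T/R/Mid/b, T/R/Mid/e, T/R/Mid/c, T/M/Hi/b, T/M/Hi/e, T/M/Hi/c, T/M/Mid/b, T/M/Mid/e, T/M/Mid/c, T/L/Hi/b, T/L/Hi/e, T/L/Hi/c, T/L/Mid/b, T/L/Mid/e, T/L/Mid/c} → row (0,2) (0,2) (6,5) (6,5)
{H/L/Hi/b, H/L/Hi/e, H/L/Hi/c, H/L/Mid/b, H/L/Mid/e, H/L/Mid/c} → row (0,3) (0,3) (6,5) (6,5)
That's 8 distinct rows out of 36 strategies.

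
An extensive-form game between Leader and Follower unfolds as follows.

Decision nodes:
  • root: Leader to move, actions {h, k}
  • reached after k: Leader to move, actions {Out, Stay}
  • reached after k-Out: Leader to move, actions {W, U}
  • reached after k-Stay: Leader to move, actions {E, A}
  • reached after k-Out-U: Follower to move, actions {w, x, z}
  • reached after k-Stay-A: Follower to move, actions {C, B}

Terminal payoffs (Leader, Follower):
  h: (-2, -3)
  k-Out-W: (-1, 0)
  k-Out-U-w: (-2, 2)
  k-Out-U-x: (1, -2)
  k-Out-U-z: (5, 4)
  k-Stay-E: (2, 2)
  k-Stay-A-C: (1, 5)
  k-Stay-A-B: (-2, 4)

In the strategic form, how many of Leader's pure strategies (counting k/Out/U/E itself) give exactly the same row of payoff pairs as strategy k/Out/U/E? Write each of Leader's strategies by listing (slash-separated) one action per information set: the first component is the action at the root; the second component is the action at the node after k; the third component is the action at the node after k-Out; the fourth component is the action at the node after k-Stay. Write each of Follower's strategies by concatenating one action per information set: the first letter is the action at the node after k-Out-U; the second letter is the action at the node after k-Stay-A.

Row for k/Out/U/E (columns wC, wB, xC, xB, zC, zB): (-2,2) (-2,2) (1,-2) (1,-2) (5,4) (5,4).
Under k/Out/U/E, Leader's choice at the node after k-Stay can never be reached regardless of what Follower does, so varying those choices leaves every outcome unchanged.
Holding the reachable choices fixed and varying the unreachable one freely already gives 2 equivalent strategies.
No other strategy reproduces this row, so those 2 are the full class: k/Out/U/E, k/Out/U/A.

2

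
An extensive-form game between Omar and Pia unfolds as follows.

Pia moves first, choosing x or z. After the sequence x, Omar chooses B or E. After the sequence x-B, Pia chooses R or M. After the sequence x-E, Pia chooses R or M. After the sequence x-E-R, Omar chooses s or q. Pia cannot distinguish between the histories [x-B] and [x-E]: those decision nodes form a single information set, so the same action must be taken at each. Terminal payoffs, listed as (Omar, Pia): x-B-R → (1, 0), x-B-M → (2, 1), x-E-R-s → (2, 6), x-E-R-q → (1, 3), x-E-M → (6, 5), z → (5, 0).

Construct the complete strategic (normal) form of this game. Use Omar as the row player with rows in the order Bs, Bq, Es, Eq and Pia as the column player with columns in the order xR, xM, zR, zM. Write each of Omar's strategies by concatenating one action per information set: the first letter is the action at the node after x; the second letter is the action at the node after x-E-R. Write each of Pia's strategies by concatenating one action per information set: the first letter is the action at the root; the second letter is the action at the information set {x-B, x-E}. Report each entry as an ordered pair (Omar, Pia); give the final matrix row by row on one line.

Bs: (1,0) (2,1) (5,0) (5,0) | Bq: (1,0) (2,1) (5,0) (5,0) | Es: (2,6) (6,5) (5,0) (5,0) | Eq: (1,3) (6,5) (5,0) (5,0)

Row Bs: xR→(1,0), xM→(2,1), zR→(5,0), zM→(5,0)
Row Bq: xR→(1,0), xM→(2,1), zR→(5,0), zM→(5,0)
Row Es: xR→(2,6), xM→(6,5), zR→(5,0), zM→(5,0)
Row Eq: xR→(1,3), xM→(6,5), zR→(5,0), zM→(5,0)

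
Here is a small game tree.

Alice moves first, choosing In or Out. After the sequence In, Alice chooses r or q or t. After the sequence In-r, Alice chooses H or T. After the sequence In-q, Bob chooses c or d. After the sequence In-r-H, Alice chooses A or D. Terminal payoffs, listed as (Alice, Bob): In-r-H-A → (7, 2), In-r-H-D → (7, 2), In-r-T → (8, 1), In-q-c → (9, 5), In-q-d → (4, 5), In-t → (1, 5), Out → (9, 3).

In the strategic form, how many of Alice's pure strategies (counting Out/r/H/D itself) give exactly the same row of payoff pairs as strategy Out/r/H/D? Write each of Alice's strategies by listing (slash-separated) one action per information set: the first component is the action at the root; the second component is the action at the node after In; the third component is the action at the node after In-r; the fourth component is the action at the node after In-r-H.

Row for Out/r/H/D (columns c, d): (9,3) (9,3).
Under Out/r/H/D, Alice's choice at the node after In and at the node after In-r and at the node after In-r-H can never be reached regardless of what Bob does, so varying those choices leaves every outcome unchanged.
Holding the reachable choices fixed and varying the unreachable ones freely already gives 3 × 2 × 2 = 12 equivalent strategies.
No other strategy reproduces this row, so those 12 are the full class: Out/r/H/A, Out/r/H/D, Out/r/T/A, Out/r/T/D, Out/q/H/A, Out/q/H/D, Out/q/T/A, Out/q/T/D, Out/t/H/A, Out/t/H/D, Out/t/T/A, Out/t/T/D.

12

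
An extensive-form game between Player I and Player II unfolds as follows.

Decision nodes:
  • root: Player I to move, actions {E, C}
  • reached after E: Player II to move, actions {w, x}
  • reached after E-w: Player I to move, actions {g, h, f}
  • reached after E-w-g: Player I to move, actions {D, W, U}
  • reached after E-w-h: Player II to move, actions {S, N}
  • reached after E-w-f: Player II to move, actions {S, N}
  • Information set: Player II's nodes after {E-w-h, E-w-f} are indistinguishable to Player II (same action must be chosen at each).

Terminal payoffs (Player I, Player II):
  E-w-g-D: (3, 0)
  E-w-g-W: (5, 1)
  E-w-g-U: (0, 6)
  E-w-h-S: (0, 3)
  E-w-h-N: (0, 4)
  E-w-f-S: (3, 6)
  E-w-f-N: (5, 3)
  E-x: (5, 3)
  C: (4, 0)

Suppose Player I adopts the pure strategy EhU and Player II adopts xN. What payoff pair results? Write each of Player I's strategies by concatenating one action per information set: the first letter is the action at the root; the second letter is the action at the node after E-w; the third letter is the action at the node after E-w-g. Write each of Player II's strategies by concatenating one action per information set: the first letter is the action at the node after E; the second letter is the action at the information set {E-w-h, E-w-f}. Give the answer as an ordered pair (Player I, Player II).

(5, 3)

Trace the play path from the root:
  Player I plays E
  Player II plays x at [E]
→ terminal payoff (5, 3).
(Player I's choice at the node after E-w is never reached on this path, so it doesn't affect the outcome.)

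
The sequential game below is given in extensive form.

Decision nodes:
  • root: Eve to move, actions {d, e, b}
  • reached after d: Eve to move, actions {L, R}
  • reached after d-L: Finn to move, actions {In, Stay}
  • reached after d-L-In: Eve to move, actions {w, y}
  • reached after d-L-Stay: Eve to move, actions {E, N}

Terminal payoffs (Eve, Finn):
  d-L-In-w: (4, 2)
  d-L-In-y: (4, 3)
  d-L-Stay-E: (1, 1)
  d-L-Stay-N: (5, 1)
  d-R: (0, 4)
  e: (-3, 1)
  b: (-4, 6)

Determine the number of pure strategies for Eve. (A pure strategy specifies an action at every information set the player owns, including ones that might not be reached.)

Eve owns the root with actions {d, e, b} — three choices.
Eve owns the node after d with actions {L, R} — two choices.
Eve owns the node after d-L-In with actions {w, y} — two choices.
Eve owns the node after d-L-Stay with actions {E, N} — two choices.
A pure strategy fixes one action at each information set independently, so the count is the product 3 × 2 × 2 × 2 = 24.
(For reference, Finn has 2 pure strategies, giving a 24×2 normal-form matrix.)

24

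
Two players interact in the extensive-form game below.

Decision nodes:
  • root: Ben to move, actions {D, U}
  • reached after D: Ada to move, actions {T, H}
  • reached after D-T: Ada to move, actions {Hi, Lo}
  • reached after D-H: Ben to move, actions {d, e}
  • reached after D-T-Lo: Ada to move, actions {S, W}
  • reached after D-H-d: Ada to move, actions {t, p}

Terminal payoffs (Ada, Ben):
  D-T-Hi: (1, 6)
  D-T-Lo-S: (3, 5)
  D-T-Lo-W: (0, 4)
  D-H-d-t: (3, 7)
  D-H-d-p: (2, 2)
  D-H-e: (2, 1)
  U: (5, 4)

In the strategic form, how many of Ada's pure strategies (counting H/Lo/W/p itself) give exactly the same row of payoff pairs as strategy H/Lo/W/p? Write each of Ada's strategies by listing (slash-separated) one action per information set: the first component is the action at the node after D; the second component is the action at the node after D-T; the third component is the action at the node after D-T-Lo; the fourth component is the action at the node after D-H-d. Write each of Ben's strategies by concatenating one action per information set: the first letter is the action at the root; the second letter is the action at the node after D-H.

Row for H/Lo/W/p (columns Dd, De, Ud, Ue): (2,2) (2,1) (5,4) (5,4).
Under H/Lo/W/p, Ada's choice at the node after D-T and at the node after D-T-Lo can never be reached regardless of what Ben does, so varying those choices leaves every outcome unchanged.
Holding the reachable choices fixed and varying the unreachable ones freely already gives 2 × 2 = 4 equivalent strategies.
No other strategy reproduces this row, so those 4 are the full class: H/Hi/S/p, H/Hi/W/p, H/Lo/S/p, H/Lo/W/p.

4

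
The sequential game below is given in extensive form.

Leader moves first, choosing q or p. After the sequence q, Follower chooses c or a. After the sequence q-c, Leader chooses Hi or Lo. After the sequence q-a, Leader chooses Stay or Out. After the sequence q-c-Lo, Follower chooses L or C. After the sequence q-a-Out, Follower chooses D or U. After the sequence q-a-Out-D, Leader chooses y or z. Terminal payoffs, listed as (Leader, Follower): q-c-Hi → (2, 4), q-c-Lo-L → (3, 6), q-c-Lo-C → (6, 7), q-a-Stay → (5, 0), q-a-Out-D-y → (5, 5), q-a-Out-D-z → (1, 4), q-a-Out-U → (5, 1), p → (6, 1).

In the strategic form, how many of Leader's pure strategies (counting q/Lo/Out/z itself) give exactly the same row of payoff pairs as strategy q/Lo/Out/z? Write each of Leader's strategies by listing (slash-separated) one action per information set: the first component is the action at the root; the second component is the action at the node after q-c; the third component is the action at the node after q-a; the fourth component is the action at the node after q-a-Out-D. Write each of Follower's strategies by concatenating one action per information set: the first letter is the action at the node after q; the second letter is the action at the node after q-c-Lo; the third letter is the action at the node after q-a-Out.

1

Row for q/Lo/Out/z (columns cLD, cLU, cCD, cCU, aLD, aLU, aCD, aCU): (3,6) (3,6) (6,7) (6,7) (1,4) (5,1) (1,4) (5,1).
Every one of Leader's information sets is on the play path for some reply by Follower when Leader follows q/Lo/Out/z.
Changing the action at any of them therefore changes at least one column, so only q/Lo/Out/z itself gives this row.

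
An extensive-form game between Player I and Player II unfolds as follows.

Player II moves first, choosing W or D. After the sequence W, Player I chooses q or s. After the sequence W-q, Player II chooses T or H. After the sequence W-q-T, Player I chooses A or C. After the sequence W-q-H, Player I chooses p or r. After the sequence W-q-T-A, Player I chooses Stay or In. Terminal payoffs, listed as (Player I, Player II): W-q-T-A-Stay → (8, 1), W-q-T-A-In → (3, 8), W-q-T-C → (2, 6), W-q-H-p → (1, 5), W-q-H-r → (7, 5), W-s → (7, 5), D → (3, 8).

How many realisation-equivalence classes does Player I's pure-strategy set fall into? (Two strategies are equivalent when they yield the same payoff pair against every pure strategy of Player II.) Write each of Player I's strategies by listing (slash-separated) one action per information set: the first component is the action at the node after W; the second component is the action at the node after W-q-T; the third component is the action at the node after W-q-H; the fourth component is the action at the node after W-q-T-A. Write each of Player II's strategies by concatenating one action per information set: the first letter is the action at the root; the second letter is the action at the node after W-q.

7

Player I has 16 pure strategies: q/A/p/Stay, q/A/p/In, q/A/r/Stay, q/A/r/In, q/C/p/Stay, q/C/p/In, q/C/r/Stay, q/C/r/In, s/A/p/Stay, s/A/p/In, s/A/r/Stay, s/A/r/In, s/C/p/Stay, s/C/p/In, s/C/r/Stay, s/C/r/In. Columns: WT, WH, DT, DH.
{q/A/p/Stay} → row (8,1) (1,5) (3,8) (3,8)
{q/A/p/In} → row (3,8) (1,5) (3,8) (3,8)
{q/A/r/Stay} → row (8,1) (7,5) (3,8) (3,8)
{q/A/r/In} → row (3,8) (7,5) (3,8) (3,8)
{q/C/p/Stay, q/C/p/In} → row (2,6) (1,5) (3,8) (3,8)
{q/C/r/Stay, q/C/r/In} → row (2,6) (7,5) (3,8) (3,8)
{s/A/p/Stay, s/A/p/In, s/A/r/Stay, s/A/r/In, s/C/p/Stay, s/C/p/In, s/C/r/Stay, s/C/r/In} → row (7,5) (7,5) (3,8) (3,8)
That's 7 distinct rows out of 16 strategies.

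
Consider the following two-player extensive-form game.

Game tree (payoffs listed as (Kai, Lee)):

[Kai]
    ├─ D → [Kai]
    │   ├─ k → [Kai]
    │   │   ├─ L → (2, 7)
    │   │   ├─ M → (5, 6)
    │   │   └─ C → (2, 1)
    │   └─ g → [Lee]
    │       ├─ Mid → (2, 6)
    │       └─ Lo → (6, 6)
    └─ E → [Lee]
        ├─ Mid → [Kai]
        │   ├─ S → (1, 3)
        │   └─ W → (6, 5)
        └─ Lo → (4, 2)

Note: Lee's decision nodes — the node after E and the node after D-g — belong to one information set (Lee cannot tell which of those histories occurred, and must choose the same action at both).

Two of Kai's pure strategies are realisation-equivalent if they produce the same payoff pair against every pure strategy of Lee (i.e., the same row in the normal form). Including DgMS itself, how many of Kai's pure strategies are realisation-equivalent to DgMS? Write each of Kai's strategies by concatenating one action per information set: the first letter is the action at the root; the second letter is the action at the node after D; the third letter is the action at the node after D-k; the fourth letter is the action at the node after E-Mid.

Row for DgMS (columns Mid, Lo): (2,6) (6,6).
Under DgMS, Kai's choice at the node after D-k and at the node after E-Mid can never be reached regardless of what Lee does, so varying those choices leaves every outcome unchanged.
Holding the reachable choices fixed and varying the unreachable ones freely already gives 3 × 2 = 6 equivalent strategies.
No other strategy reproduces this row, so those 6 are the full class: DgLS, DgLW, DgMS, DgMW, DgCS, DgCW.

6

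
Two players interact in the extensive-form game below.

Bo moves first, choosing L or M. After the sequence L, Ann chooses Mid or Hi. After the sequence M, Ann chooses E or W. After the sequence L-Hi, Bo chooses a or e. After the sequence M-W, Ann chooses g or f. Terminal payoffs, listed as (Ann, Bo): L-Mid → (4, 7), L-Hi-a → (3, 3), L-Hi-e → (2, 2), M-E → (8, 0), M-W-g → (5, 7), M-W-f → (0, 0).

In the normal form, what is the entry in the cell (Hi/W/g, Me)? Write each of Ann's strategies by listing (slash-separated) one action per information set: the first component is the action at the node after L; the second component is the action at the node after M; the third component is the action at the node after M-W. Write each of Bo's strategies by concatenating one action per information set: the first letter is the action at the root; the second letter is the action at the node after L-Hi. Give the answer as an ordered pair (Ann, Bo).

Trace the play path from the root:
  Bo plays M
  Ann plays W at [M]
  Ann plays g at [M-W]
→ terminal payoff (5, 7).
(Ann's choice at the node after L is never reached on this path, so it doesn't affect the outcome.)

(5, 7)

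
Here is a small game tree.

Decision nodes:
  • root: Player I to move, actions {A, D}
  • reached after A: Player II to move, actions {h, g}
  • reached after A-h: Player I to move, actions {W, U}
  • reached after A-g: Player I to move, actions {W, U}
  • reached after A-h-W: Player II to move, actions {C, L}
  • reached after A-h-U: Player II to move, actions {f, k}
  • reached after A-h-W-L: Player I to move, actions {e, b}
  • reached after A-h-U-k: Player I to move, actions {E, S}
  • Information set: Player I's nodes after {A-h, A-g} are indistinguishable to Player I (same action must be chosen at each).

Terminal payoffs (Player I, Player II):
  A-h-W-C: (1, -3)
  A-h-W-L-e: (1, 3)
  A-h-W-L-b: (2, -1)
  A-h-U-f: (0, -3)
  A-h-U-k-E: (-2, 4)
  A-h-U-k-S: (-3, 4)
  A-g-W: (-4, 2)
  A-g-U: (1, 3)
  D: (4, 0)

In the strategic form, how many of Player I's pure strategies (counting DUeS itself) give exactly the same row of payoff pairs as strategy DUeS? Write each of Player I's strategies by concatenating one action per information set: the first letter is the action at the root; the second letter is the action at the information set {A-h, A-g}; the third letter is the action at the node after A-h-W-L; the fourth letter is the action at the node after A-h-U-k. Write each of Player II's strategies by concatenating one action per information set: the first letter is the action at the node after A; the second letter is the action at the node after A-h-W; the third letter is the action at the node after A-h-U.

Row for DUeS (columns hCf, hCk, hLf, hLk, gCf, gCk, gLf, gLk): (4,0) (4,0) (4,0) (4,0) (4,0) (4,0) (4,0) (4,0).
Under DUeS, Player I's choice at the information set {A-h, A-g} and at the node after A-h-W-L and at the node after A-h-U-k can never be reached regardless of what Player II does, so varying those choices leaves every outcome unchanged.
Holding the reachable choices fixed and varying the unreachable ones freely already gives 2 × 2 × 2 = 8 equivalent strategies.
No other strategy reproduces this row, so those 8 are the full class: DWeE, DWeS, DWbE, DWbS, DUeE, DUeS, DUbE, DUbS.

8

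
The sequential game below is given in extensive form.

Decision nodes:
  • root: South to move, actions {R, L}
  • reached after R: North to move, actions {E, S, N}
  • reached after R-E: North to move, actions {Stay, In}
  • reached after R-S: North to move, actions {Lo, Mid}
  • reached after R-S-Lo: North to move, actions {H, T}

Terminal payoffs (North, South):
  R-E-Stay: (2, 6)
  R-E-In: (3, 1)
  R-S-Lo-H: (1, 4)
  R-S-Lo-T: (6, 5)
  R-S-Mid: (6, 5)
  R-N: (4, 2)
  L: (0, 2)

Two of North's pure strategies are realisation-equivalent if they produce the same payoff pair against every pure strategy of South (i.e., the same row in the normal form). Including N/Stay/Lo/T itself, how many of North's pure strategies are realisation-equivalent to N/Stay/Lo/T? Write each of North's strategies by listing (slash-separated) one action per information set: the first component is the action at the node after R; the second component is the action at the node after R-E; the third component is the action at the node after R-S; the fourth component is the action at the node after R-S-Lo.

Row for N/Stay/Lo/T (columns R, L): (4,2) (0,2).
Under N/Stay/Lo/T, North's choice at the node after R-E and at the node after R-S and at the node after R-S-Lo can never be reached regardless of what South does, so varying those choices leaves every outcome unchanged.
Holding the reachable choices fixed and varying the unreachable ones freely already gives 2 × 2 × 2 = 8 equivalent strategies.
No other strategy reproduces this row, so those 8 are the full class: N/Stay/Lo/H, N/Stay/Lo/T, N/Stay/Mid/H, N/Stay/Mid/T, N/In/Lo/H, N/In/Lo/T, N/In/Mid/H, N/In/Mid/T.

8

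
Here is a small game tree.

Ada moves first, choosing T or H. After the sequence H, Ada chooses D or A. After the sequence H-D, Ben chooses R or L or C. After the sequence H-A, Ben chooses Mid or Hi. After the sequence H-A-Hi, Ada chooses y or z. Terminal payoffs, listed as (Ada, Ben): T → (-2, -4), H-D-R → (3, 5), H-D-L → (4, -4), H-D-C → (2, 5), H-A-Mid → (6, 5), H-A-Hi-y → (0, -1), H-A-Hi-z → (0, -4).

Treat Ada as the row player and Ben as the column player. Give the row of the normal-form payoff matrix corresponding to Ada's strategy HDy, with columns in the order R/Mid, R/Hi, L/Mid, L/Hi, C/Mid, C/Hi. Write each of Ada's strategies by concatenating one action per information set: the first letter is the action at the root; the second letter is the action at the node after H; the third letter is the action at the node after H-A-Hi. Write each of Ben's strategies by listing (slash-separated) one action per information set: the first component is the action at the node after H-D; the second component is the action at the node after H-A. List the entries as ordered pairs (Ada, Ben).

vs R/Mid: Ada plays H → Ada plays D at [H] → Ben plays R at [H-D] → (3, 5)
vs R/Hi: Ada plays H → Ada plays D at [H] → Ben plays R at [H-D] → (3, 5)
vs L/Mid: Ada plays H → Ada plays D at [H] → Ben plays L at [H-D] → (4, -4)
vs L/Hi: Ada plays H → Ada plays D at [H] → Ben plays L at [H-D] → (4, -4)
vs C/Mid: Ada plays H → Ada plays D at [H] → Ben plays C at [H-D] → (2, 5)
vs C/Hi: Ada plays H → Ada plays D at [H] → Ben plays C at [H-D] → (2, 5)

(3,5) (3,5) (4,-4) (4,-4) (2,5) (2,5)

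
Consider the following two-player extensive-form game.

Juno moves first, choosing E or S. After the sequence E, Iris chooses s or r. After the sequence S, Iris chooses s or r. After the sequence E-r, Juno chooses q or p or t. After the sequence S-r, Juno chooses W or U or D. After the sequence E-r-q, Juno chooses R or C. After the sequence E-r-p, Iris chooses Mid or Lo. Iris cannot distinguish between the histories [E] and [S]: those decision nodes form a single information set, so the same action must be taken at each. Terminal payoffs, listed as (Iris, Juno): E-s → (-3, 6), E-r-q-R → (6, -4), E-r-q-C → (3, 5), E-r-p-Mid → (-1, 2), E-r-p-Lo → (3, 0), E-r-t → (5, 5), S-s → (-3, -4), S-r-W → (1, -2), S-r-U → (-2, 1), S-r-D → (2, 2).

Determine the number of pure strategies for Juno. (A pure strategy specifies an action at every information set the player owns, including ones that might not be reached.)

Juno owns the root with actions {E, S} — two choices.
Juno owns the node after E-r with actions {q, p, t} — three choices.
Juno owns the node after S-r with actions {W, U, D} — three choices.
Juno owns the node after E-r-q with actions {R, C} — two choices.
A pure strategy fixes one action at each information set independently, so the count is the product 2 × 3 × 3 × 2 = 36.

36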